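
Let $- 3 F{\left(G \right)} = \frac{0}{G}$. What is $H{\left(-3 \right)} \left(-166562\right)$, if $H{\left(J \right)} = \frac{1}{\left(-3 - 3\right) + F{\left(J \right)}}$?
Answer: $\frac{83281}{3} \approx 27760.0$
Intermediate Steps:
$F{\left(G \right)} = 0$ ($F{\left(G \right)} = - \frac{0 \frac{1}{G}}{3} = \left(- \frac{1}{3}\right) 0 = 0$)
$H{\left(J \right)} = - \frac{1}{6}$ ($H{\left(J \right)} = \frac{1}{\left(-3 - 3\right) + 0} = \frac{1}{-6 + 0} = \frac{1}{-6} = - \frac{1}{6}$)
$H{\left(-3 \right)} \left(-166562\right) = \left(- \frac{1}{6}\right) \left(-166562\right) = \frac{83281}{3}$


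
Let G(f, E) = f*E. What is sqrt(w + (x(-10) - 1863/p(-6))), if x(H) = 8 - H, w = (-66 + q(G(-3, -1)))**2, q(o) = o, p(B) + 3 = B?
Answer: 3*sqrt(466) ≈ 64.761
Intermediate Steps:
p(B) = -3 + B
G(f, E) = E*f
w = 3969 (w = (-66 - 1*(-3))**2 = (-66 + 3)**2 = (-63)**2 = 3969)
sqrt(w + (x(-10) - 1863/p(-6))) = sqrt(3969 + ((8 - 1*(-10)) - 1863/(-3 - 6))) = sqrt(3969 + ((8 + 10) - 1863/(-9))) = sqrt(3969 + (18 - 1863*(-1)/9)) = sqrt(3969 + (18 - 23*(-9))) = sqrt(3969 + (18 + 207)) = sqrt(3969 + 225) = sqrt(4194) = 3*sqrt(466)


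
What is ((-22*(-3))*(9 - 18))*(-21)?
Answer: 12474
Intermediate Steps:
((-22*(-3))*(9 - 18))*(-21) = (66*(-9))*(-21) = -594*(-21) = 12474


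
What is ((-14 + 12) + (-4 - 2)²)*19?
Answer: 646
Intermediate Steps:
((-14 + 12) + (-4 - 2)²)*19 = (-2 + (-6)²)*19 = (-2 + 36)*19 = 34*19 = 646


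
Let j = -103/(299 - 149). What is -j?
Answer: 103/150 ≈ 0.68667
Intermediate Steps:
j = -103/150 ≈ -0.68667
-j = -1*(-103/150) = 103/150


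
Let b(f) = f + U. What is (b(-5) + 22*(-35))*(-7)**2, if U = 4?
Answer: -37779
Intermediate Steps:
b(f) = 4 + f (b(f) = f + 4 = 4 + f)
(b(-5) + 22*(-35))*(-7)**2 = ((4 - 5) + 22*(-35))*(-7)**2 = (-1 - 770)*49 = -771*49 = -37779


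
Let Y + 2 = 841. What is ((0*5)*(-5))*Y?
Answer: 0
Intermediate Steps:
Y = 839 (Y = -2 + 841 = 839)
((0*5)*(-5))*Y = ((0*5)*(-5))*839 = (0*(-5))*839 = 0*839 = 0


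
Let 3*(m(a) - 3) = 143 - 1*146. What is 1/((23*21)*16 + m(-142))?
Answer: 1/7730 ≈ 0.00012937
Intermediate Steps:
m(a) = 2 (m(a) = 3 + (143 - 1*146)/3 = 3 + (143 - 146)/3 = 3 + (⅓)*(-3) = 3 - 1 = 2)
1/((23*21)*16 + m(-142)) = 1/((23*21)*16 + 2) = 1/(483*16 + 2) = 1/(7728 + 2) = 1/7730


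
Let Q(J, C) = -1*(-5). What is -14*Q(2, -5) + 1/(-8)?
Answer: -561/8 ≈ -70.125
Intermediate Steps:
Q(J, C) = 5
-14*Q(2, -5) + 1/(-8) = -14*5 + 1/(-8) = -70 + 1*(-⅛) = -70 - ⅛ = -561/8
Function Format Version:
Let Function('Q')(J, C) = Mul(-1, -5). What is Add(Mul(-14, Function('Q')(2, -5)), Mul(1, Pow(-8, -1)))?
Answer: Rational(-561, 8) ≈ -70.125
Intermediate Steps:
Function('Q')(J, C) = 5
Add(Mul(-14, Function('Q')(2, -5)), Mul(1, Pow(-8, -1))) = Add(Mul(-14, 5), Mul(1, Pow(-8, -1))) = Add(-70, Mul(1, Rational(-1, 8))) = Add(-70, Rational(-1, 8)) = Rational(-561, 8)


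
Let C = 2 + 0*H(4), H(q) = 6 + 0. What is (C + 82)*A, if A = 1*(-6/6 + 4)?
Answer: 252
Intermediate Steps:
H(q) = 6
C = 2 (C = 2 + 0*6 = 2 + 0 = 2)
A = 3 (A = 1*(-6*1/6 + 4) = 1*(-1 + 4) = 1*3 = 3)
(C + 82)*A = (2 + 82)*3 = 84*3 = 252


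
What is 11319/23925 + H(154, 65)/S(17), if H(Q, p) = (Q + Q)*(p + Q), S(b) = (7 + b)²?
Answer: 4091689/34800 ≈ 117.58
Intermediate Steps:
H(Q, p) = 2*Q*(Q + p) (H(Q, p) = (2*Q)*(Q + p) = 2*Q*(Q + p))
11319/23925 + H(154, 65)/S(17) = 11319/23925 + (2*154*(154 + 65))/((7 + 17)²) = 11319*(1/23925) + (2*154*219)/(24²) = 343/725 + 67452/576 = 343/725 + 67452*(1/576) = 343/725 + 5621/48 = 4091689/34800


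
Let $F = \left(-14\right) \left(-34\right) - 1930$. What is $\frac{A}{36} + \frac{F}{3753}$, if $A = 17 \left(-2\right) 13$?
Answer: $- \frac{95065}{7506} \approx -12.665$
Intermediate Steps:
$F = -1454$ ($F = 476 - 1930 = -1454$)
$A = -442$ ($A = \left(-34\right) 13 = -442$)
$\frac{A}{36} + \frac{F}{3753} = - \frac{442}{36} - \frac{1454}{3753} = \left(-442\right) \frac{1}{36} - \frac{1454}{3753} = - \frac{221}{18} - \frac{1454}{3753} = - \frac{95065}{7506}$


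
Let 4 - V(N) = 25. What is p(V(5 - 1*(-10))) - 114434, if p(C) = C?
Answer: -114455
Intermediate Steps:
V(N) = -21 (V(N) = 4 - 1*25 = 4 - 25 = -21)
p(V(5 - 1*(-10))) - 114434 = -21 - 114434 = -114455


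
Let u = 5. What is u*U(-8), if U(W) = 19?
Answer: 95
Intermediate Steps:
u*U(-8) = 5*19 = 95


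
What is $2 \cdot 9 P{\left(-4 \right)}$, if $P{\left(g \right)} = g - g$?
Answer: $0$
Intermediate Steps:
$P{\left(g \right)} = 0$
$2 \cdot 9 P{\left(-4 \right)} = 2 \cdot 9 \cdot 0 = 18 \cdot 0 = 0$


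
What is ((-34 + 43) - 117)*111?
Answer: -11988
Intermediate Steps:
((-34 + 43) - 117)*111 = (9 - 117)*111 = -108*111 = -11988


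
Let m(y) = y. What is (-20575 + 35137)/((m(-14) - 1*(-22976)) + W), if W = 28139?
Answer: 14562/51101 ≈ 0.28497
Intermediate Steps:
(-20575 + 35137)/((m(-14) - 1*(-22976)) + W) = (-20575 + 35137)/((-14 - 1*(-22976)) + 28139) = 14562/((-14 + 22976) + 28139) = 14562/(22962 + 28139) = 14562/51101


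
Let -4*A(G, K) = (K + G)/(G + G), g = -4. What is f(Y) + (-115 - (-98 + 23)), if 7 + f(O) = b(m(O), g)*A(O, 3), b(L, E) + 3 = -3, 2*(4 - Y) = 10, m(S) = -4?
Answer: -97/2 ≈ -48.500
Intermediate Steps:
Y = -1 (Y = 4 - 1/2*10 = 4 - 5 = -1)
A(G, K) = -(G + K)/(8*G) (A(G, K) = -(K + G)/(4*(G + G)) = -(G + K)/(4*(2*G)) = -(G + K)*1/(2*G)/4 = -(G + K)/(8*G))
b(L, E) = -6 (b(L, E) = -3 - 3 = -6)
f(O) = -7 - 3*(-3 - O)/(4*O) (f(O) = -7 - 3*(-O - 1*3)/(4*O) = -7 - 3*(-O - 3)/(4*O) = -7 - 3*(-3 - O)/(4*O))
f(Y) + (-115 - (-98 + 23)) = (1/4)*(9 - 25*(-1))/(-1) + (-115 - (-98 + 23)) = (1/4)*(-1)*(9 + 25) + (-115 - 1*(-75)) = (1/4)*(-1)*34 + (-115 + 75) = -17/2 - 40 = -97/2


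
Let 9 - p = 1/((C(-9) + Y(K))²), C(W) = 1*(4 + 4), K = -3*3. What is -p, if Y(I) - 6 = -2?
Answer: -1295/144 ≈ -8.9931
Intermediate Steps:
K = -9
C(W) = 8 (C(W) = 1*8 = 8)
Y(I) = 4 (Y(I) = 6 - 2 = 4)
p = 1295/144 (p = 9 - 1/((8 + 4)²) = 9 - 1/(12²) = 9 - 1/144 = 1295/144 ≈ 8.9931)
-p = -1*1295/144 = -1295/144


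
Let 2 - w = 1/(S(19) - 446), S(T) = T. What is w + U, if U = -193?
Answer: -81556/427 ≈ -191.00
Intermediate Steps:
w = 855/427 (w = 2 - 1/(19 - 446) = 2 - 1/(-427) = 2 - 1*(-1/427) = 2 + 1/427 = 855/427 ≈ 2.0023)
w + U = 855/427 - 193 = -81556/427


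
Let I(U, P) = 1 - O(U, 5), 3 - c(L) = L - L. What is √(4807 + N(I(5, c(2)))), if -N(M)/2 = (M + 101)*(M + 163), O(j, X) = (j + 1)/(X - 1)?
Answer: I*√111422/2 ≈ 166.9*I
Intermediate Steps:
O(j, X) = (1 + j)/(-1 + X)
c(L) = 3 (c(L) = 3 - (L - L) = 3 - 1*0 = 3 + 0 = 3)
I(U, P) = ¾ - U/4 (I(U, P) = 1 - (1 + U)/(-1 + 5) = 1 - (1 + U)/4 = 1 - (¼ + U/4) = 1 + (-¼ - U/4) = ¾ - U/4)
N(M) = -2*(101 + M)*(163 + M) (N(M) = -2*(M + 101)*(M + 163) = -2*(101 + M)*(163 + M))
√(4807 + N(I(5, c(2)))) = √(4807 + (-32926 - 528*(¾ - ¼*5) - 2*(¾ - ¼*5)²)) = √(4807 + (-32926 - 528*(¾ - 5/4) - 2*(¾ - 5/4)²)) = √(4807 + (-32926 - 528*(-½) - 2*(-½)²)) = √(4807 + (-32926 + 264 - 2*¼)) = √(4807 + (-32926 + 264 - ½)) = √(4807 - 65325/2) = √(-55711/2) = I*√111422/2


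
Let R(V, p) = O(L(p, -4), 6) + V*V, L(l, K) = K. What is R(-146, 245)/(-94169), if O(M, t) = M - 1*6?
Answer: -21306/94169 ≈ -0.22625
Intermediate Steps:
O(M, t) = -6 + M (O(M, t) = M - 6 = -6 + M)
R(V, p) = -10 + V² (R(V, p) = (-6 - 4) + V*V = -10 + V²)
R(-146, 245)/(-94169) = (-10 + (-146)²)/(-94169) = (-10 + 21316)*(-1/94169) = 21306*(-1/94169) = -21306/94169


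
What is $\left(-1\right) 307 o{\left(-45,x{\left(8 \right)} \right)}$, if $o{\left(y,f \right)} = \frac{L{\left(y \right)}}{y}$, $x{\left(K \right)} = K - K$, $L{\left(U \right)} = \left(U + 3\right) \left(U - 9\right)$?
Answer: $\frac{77364}{5} \approx 15473.0$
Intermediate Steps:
$L{\left(U \right)} = \left(-9 + U\right) \left(3 + U\right)$ ($L{\left(U \right)} = \left(3 + U\right) \left(-9 + U\right) = \left(-9 + U\right) \left(3 + U\right)$)
$x{\left(K \right)} = 0$
$o{\left(y,f \right)} = \frac{-27 + y^{2} - 6 y}{y}$
$\left(-1\right) 307 o{\left(-45,x{\left(8 \right)} \right)} = \left(-1\right) 307 \left(-6 - 45 - \frac{27}{-45}\right) = - 307 \left(-6 - 45 - - \frac{3}{5}\right) = - 307 \left(-6 - 45 + \frac{3}{5}\right) = \left(-307\right) \left(- \frac{252}{5}\right) = \frac{77364}{5}$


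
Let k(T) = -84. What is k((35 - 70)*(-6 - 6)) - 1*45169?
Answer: -45253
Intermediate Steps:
k((35 - 70)*(-6 - 6)) - 1*45169 = -84 - 1*45169 = -84 - 45169 = -45253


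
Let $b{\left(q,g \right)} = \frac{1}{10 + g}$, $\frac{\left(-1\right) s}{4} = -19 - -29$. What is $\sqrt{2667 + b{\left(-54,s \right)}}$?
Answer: $\frac{\sqrt{2400270}}{30} \approx 51.643$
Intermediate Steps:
$s = -40$ ($s = - 4 \left(-19 - -29\right) = - 4 \left(-19 + 29\right) = \left(-4\right) 10 = -40$)
$\sqrt{2667 + b{\left(-54,s \right)}} = \sqrt{2667 + \frac{1}{10 - 40}} = \sqrt{2667 + \frac{1}{-30}} = \sqrt{2667 - \frac{1}{30}} = \sqrt{\frac{80009}{30}} = \frac{\sqrt{2400270}}{30}$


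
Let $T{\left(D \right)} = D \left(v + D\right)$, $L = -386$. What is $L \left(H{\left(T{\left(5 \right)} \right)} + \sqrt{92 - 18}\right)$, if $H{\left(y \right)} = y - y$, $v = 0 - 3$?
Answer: $- 386 \sqrt{74} \approx -3320.5$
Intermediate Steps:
$v = -3$ ($v = 0 - 3 = -3$)
$T{\left(D \right)} = D \left(-3 + D\right)$
$H{\left(y \right)} = 0$
$L \left(H{\left(T{\left(5 \right)} \right)} + \sqrt{92 - 18}\right) = - 386 \left(0 + \sqrt{92 - 18}\right) = - 386 \left(0 + \sqrt{74}\right) = - 386 \sqrt{74}$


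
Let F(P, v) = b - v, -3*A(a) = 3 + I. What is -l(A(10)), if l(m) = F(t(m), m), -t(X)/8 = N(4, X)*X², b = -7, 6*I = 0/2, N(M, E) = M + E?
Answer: 6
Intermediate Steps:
N(M, E) = E + M
I = 0 (I = (0/2)/6 = (0*(½))/6 = (⅙)*0 = 0)
A(a) = -1 (A(a) = -(3 + 0)/3 = -⅓*3 = -1)
t(X) = -8*X²*(4 + X) (t(X) = -8*(X + 4)*X² = -8*(4 + X)*X² = -8*X²*(4 + X))
F(P, v) = -7 - v
l(m) = -7 - m
-l(A(10)) = -(-7 - 1*(-1)) = -(-7 + 1) = -1*(-6) = 6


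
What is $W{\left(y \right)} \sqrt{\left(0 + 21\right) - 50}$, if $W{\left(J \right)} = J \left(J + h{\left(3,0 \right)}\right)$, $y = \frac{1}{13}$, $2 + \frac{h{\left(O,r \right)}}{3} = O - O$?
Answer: $- \frac{77 i \sqrt{29}}{169} \approx - 2.4536 i$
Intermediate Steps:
$h{\left(O,r \right)} = -6$ ($h{\left(O,r \right)} = -6 + 3 \left(O - O\right) = -6 + 3 \cdot 0 = -6 + 0 = -6$)
$y = \frac{1}{13} \approx 0.076923$
$W{\left(J \right)} = J \left(-6 + J\right)$ ($W{\left(J \right)} = J \left(J - 6\right) = J \left(-6 + J\right)$)
$W{\left(y \right)} \sqrt{\left(0 + 21\right) - 50} = \frac{-6 + \frac{1}{13}}{13} \sqrt{\left(0 + 21\right) - 50} = \frac{1}{13} \left(- \frac{77}{13}\right) \sqrt{21 - 50} = - \frac{77 \sqrt{-29}}{169} = - \frac{77 i \sqrt{29}}{169}$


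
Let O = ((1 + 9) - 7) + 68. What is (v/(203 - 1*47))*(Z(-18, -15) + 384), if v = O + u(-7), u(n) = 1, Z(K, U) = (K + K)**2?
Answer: 10080/13 ≈ 775.38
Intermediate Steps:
Z(K, U) = 4*K**2 (Z(K, U) = (2*K)**2 = 4*K**2)
O = 71 (O = (10 - 7) + 68 = 3 + 68 = 71)
v = 72 (v = 71 + 1 = 72)
(v/(203 - 1*47))*(Z(-18, -15) + 384) = (72/(203 - 1*47))*(4*(-18)**2 + 384) = (72/(203 - 47))*(4*324 + 384) = (72/156)*(1296 + 384) = (72*(1/156))*1680 = (6/13)*1680 = 10080/13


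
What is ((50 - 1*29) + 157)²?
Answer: 31684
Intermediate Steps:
((50 - 1*29) + 157)² = ((50 - 29) + 157)² = (21 + 157)² = 178² = 31684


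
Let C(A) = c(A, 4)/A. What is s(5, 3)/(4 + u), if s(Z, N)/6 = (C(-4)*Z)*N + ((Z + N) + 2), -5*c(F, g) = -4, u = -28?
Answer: -7/4 ≈ -1.7500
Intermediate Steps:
c(F, g) = ⅘ (c(F, g) = -⅕*(-4) = ⅘)
C(A) = 4/(5*A)
s(Z, N) = 12 + 6*N + 6*Z - 6*N*Z/5 (s(Z, N) = 6*((((⅘)/(-4))*Z)*N + ((Z + N) + 2)) = 6*((((⅘)*(-¼))*Z)*N + ((N + Z) + 2)) = 6*((-Z/5)*N + (2 + N + Z)) = 6*(-N*Z/5 + (2 + N + Z)) = 6*(2 + N + Z - N*Z/5) = 12 + 6*N + 6*Z - 6*N*Z/5)
s(5, 3)/(4 + u) = (12 + 6*3 + 6*5 - 6/5*3*5)/(4 - 28) = (12 + 18 + 30 - 18)/(-24) = -1/24*42 = -7/4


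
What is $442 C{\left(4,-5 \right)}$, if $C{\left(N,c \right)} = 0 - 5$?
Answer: $-2210$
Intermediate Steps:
$C{\left(N,c \right)} = -5$ ($C{\left(N,c \right)} = 0 - 5 = -5$)
$442 C{\left(4,-5 \right)} = 442 \left(-5\right) = -2210$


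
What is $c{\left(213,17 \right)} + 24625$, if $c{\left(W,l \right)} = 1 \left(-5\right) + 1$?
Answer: $24621$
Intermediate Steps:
$c{\left(W,l \right)} = -4$ ($c{\left(W,l \right)} = -5 + 1 = -4$)
$c{\left(213,17 \right)} + 24625 = -4 + 24625 = 24621$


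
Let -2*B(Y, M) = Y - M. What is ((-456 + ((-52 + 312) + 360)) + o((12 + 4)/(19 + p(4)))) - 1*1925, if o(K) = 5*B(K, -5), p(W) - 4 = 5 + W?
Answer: -7099/4 ≈ -1774.8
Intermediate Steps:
p(W) = 9 + W (p(W) = 4 + (5 + W) = 9 + W)
B(Y, M) = M/2 - Y/2 (B(Y, M) = -(Y - M)/2 = M/2 - Y/2)
o(K) = -25/2 - 5*K/2 (o(K) = 5*((½)*(-5) - K/2) = 5*(-5/2 - K/2) = -25/2 - 5*K/2)
((-456 + ((-52 + 312) + 360)) + o((12 + 4)/(19 + p(4)))) - 1*1925 = ((-456 + ((-52 + 312) + 360)) + (-25/2 - 5*(12 + 4)/(2*(19 + (9 + 4))))) - 1*1925 = ((-456 + (260 + 360)) + (-25/2 - 40/(19 + 13))) - 1925 = ((-456 + 620) + (-25/2 - 40/32)) - 1925 = (164 + (-25/2 - 40/32)) - 1925 = (164 + (-25/2 - 5/2*½)) - 1925 = (164 + (-25/2 - 5/4)) - 1925 = (164 - 55/4) - 1925 = 601/4 - 1925 = -7099/4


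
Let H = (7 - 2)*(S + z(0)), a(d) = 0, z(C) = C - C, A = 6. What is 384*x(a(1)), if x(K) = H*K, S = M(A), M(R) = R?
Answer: 0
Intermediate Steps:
z(C) = 0
S = 6
H = 30 (H = (7 - 2)*(6 + 0) = 5*6 = 30)
x(K) = 30*K
384*x(a(1)) = 384*(30*0) = 384*0 = 0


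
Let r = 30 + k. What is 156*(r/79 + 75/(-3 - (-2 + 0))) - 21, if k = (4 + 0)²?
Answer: -918783/79 ≈ -11630.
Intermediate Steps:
k = 16 (k = 4² = 16)
r = 46 (r = 30 + 16 = 46)
156*(r/79 + 75/(-3 - (-2 + 0))) - 21 = 156*(46/79 + 75/(-3 - (-2 + 0))) - 21 = 156*(46*(1/79) + 75/(-3 - 1*(-2))) - 21 = 156*(46/79 + 75/(-3 + 2)) - 21 = 156*(46/79 + 75/(-1)) - 21 = 156*(46/79 + 75*(-1)) - 21 = 156*(46/79 - 75) - 21 = 156*(-5879/79) - 21 = -917124/79 - 21 = -918783/79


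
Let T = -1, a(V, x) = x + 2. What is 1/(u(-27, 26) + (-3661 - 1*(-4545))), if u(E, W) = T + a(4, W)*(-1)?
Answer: 1/855 ≈ 0.0011696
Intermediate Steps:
a(V, x) = 2 + x
u(E, W) = -3 - W (u(E, W) = -1 + (2 + W)*(-1) = -1 + (-2 - W) = -3 - W)
1/(u(-27, 26) + (-3661 - 1*(-4545))) = 1/((-3 - 1*26) + (-3661 - 1*(-4545))) = 1/((-3 - 26) + (-3661 + 4545)) = 1/(-29 + 884) = 1/855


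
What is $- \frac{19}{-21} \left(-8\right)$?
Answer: $- \frac{152}{21} \approx -7.2381$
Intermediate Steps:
$- \frac{19}{-21} \left(-8\right) = \left(-19\right) \left(- \frac{1}{21}\right) \left(-8\right) = \frac{19}{21} \left(-8\right) = - \frac{152}{21}$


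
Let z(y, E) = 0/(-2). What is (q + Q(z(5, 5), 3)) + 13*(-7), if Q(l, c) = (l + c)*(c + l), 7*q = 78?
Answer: -496/7 ≈ -70.857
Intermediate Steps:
q = 78/7 (q = (1/7)*78 = 78/7 ≈ 11.143)
z(y, E) = 0 (z(y, E) = 0*(-1/2) = 0)
Q(l, c) = (c + l)**2 (Q(l, c) = (c + l)*(c + l) = (c + l)**2)
(q + Q(z(5, 5), 3)) + 13*(-7) = (78/7 + (3 + 0)**2) + 13*(-7) = (78/7 + 3**2) - 91 = (78/7 + 9) - 91 = 141/7 - 91 = -496/7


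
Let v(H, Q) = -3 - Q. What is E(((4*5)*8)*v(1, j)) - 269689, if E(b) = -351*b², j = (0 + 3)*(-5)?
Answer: -1294196089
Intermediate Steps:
j = -15 (j = 3*(-5) = -15)
E(((4*5)*8)*v(1, j)) - 269689 = -351*25600*(-3 - 1*(-15))² - 269689 = -351*25600*(-3 + 15)² - 269689 = -351*(160*12)² - 269689 = -351*1920² - 269689 = -351*3686400 - 269689 = -1293926400 - 269689 = -1294196089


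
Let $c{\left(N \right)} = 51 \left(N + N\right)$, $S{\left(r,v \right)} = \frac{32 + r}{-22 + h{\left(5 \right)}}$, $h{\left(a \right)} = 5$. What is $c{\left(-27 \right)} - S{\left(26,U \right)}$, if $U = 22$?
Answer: $- \frac{46760}{17} \approx -2750.6$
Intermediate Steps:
$S{\left(r,v \right)} = - \frac{32}{17} - \frac{r}{17}$ ($S{\left(r,v \right)} = \frac{32 + r}{-22 + 5} = \frac{32 + r}{-17} = \left(32 + r\right) \left(- \frac{1}{17}\right) = - \frac{32}{17} - \frac{r}{17}$)
$c{\left(N \right)} = 102 N$ ($c{\left(N \right)} = 51 \cdot 2 N = 102 N$)
$c{\left(-27 \right)} - S{\left(26,U \right)} = 102 \left(-27\right) - \left(- \frac{32}{17} - \frac{26}{17}\right) = -2754 - \left(- \frac{32}{17} - \frac{26}{17}\right) = -2754 - - \frac{58}{17} = -2754 + \frac{58}{17} = - \frac{46760}{17}$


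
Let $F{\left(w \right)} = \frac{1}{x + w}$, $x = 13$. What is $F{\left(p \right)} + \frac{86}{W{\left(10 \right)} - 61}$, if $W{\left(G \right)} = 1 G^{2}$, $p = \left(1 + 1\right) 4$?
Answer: $\frac{205}{91} \approx 2.2527$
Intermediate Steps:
$p = 8$ ($p = 2 \cdot 4 = 8$)
$F{\left(w \right)} = \frac{1}{13 + w}$
$W{\left(G \right)} = G^{2}$
$F{\left(p \right)} + \frac{86}{W{\left(10 \right)} - 61} = \frac{1}{13 + 8} + \frac{86}{10^{2} - 61} = \frac{1}{21} + \frac{86}{100 - 61} = \frac{1}{21} + \frac{86}{39} = \frac{205}{91}$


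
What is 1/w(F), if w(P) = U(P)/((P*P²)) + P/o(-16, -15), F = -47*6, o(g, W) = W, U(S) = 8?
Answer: 14016105/263502769 ≈ 0.053191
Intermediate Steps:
F = -282
w(P) = 8/P³ - P/15 (w(P) = 8/((P*P²)) + P/(-15) = 8/(P³) + P*(-1/15) = 8/P³ - P/15)
1/w(F) = 1/(8/(-282)³ - 1/15*(-282)) = 1/(8*(-1/22425768) + 94/5) = 1/(-1/2803221 + 94/5) = 1/(263502769/14016105) = 14016105/263502769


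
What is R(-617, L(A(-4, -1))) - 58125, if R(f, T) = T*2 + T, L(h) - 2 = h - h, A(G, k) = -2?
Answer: -58119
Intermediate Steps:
L(h) = 2 (L(h) = 2 + (h - h) = 2 + 0 = 2)
R(f, T) = 3*T (R(f, T) = 2*T + T = 3*T)
R(-617, L(A(-4, -1))) - 58125 = 3*2 - 58125 = 6 - 58125 = -58119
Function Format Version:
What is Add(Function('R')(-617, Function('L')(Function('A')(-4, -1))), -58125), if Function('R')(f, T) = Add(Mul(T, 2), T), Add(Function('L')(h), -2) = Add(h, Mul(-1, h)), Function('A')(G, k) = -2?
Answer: -58119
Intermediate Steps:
Function('L')(h) = 2 (Function('L')(h) = Add(2, Add(h, Mul(-1, h))) = Add(2, 0) = 2)
Function('R')(f, T) = Mul(3, T) (Function('R')(f, T) = Add(Mul(2, T), T) = Mul(3, T))
Add(Function('R')(-617, Function('L')(Function('A')(-4, -1))), -58125) = Add(Mul(3, 2), -58125) = Add(6, -58125) = -58119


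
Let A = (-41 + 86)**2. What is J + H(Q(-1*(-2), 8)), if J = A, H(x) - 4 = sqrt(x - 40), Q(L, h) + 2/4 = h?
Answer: 2029 + I*sqrt(130)/2 ≈ 2029.0 + 5.7009*I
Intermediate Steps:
Q(L, h) = -1/2 + h
H(x) = 4 + sqrt(-40 + x) (H(x) = 4 + sqrt(x - 40) = 4 + sqrt(-40 + x))
A = 2025 (A = 45**2 = 2025)
J = 2025
J + H(Q(-1*(-2), 8)) = 2025 + (4 + sqrt(-40 + (-1/2 + 8))) = 2025 + (4 + sqrt(-40 + 15/2)) = 2025 + (4 + sqrt(-65/2)) = 2025 + (4 + I*sqrt(130)/2) = 2029 + I*sqrt(130)/2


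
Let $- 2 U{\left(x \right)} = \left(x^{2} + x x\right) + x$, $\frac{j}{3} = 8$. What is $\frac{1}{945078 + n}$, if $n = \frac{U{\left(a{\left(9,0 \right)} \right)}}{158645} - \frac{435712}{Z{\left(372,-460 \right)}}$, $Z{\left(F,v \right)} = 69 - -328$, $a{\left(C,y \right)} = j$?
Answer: $\frac{62982065}{59453840262394} \approx 1.0593 \cdot 10^{-6}$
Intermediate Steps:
$j = 24$ ($j = 3 \cdot 8 = 24$)
$a{\left(C,y \right)} = 24$
$U{\left(x \right)} = - x^{2} - \frac{x}{2}$ ($U{\left(x \right)} = - \frac{\left(x^{2} + x x\right) + x}{2} = - \frac{\left(x^{2} + x^{2}\right) + x}{2} = - \frac{2 x^{2} + x}{2} = - \frac{x + 2 x^{2}}{2} = - x^{2} - \frac{x}{2}$)
$Z{\left(F,v \right)} = 397$ ($Z{\left(F,v \right)} = 69 + 328 = 397$)
$n = - \frac{69123763676}{62982065}$ ($n = \frac{\left(-1\right) 24 \left(\frac{1}{2} + 24\right)}{158645} - \frac{435712}{397} = \left(-1\right) 24 \cdot \frac{49}{2} \cdot \frac{1}{158645} - \frac{435712}{397} = \left(-588\right) \frac{1}{158645} - \frac{435712}{397} = - \frac{588}{158645} - \frac{435712}{397} = - \frac{69123763676}{62982065} \approx -1097.5$)
$\frac{1}{945078 + n} = \frac{1}{945078 - \frac{69123763676}{62982065}} = \frac{1}{\frac{59453840262394}{62982065}} = \frac{62982065}{59453840262394}$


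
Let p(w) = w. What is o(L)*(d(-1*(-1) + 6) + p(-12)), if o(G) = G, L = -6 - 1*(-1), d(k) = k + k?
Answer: -10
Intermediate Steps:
d(k) = 2*k
L = -5 (L = -6 + 1 = -5)
o(L)*(d(-1*(-1) + 6) + p(-12)) = -5*(2*(-1*(-1) + 6) - 12) = -5*(2*(1 + 6) - 12) = -5*(2*7 - 12) = -5*(14 - 12) = -5*2 = -10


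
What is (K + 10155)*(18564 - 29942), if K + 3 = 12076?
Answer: -252910184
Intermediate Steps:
K = 12073 (K = -3 + 12076 = 12073)
(K + 10155)*(18564 - 29942) = (12073 + 10155)*(18564 - 29942) = 22228*(-11378) = -252910184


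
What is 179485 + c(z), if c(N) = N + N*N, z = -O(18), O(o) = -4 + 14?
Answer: 179575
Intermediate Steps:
O(o) = 10
z = -10 (z = -1*10 = -10)
c(N) = N + N²
179485 + c(z) = 179485 - 10*(1 - 10) = 179485 - 10*(-9) = 179485 + 90 = 179575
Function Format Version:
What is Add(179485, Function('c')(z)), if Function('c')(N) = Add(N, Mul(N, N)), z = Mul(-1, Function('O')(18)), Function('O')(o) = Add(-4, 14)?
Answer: 179575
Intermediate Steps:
Function('O')(o) = 10
z = -10 (z = Mul(-1, 10) = -10)
Function('c')(N) = Add(N, Pow(N, 2))
Add(179485, Function('c')(z)) = Add(179485, Mul(-10, Add(1, -10))) = Add(179485, Mul(-10, -9)) = Add(179485, 90) = 179575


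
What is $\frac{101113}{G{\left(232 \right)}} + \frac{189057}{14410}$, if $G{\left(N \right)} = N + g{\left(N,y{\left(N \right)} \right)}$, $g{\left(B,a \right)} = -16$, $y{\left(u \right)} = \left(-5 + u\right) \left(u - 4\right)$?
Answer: $\frac{68085211}{141480} \approx 481.24$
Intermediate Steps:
$y{\left(u \right)} = \left(-5 + u\right) \left(-4 + u\right)$
$G{\left(N \right)} = -16 + N$ ($G{\left(N \right)} = N - 16 = -16 + N$)
$\frac{101113}{G{\left(232 \right)}} + \frac{189057}{14410} = \frac{101113}{-16 + 232} + \frac{189057}{14410} = \frac{101113}{216} + 189057 \cdot \frac{1}{14410} = 101113 \cdot \frac{1}{216} + \frac{17187}{1310} = \frac{101113}{216} + \frac{17187}{1310} = \frac{68085211}{141480}$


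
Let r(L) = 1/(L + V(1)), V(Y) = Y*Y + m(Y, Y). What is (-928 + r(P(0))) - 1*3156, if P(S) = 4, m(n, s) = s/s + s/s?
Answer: -28587/7 ≈ -4083.9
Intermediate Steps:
m(n, s) = 2 (m(n, s) = 1 + 1 = 2)
V(Y) = 2 + Y² (V(Y) = Y*Y + 2 = Y² + 2 = 2 + Y²)
r(L) = 1/(3 + L) (r(L) = 1/(L + (2 + 1²)) = 1/(L + (2 + 1)) = 1/(L + 3) = 1/(3 + L))
(-928 + r(P(0))) - 1*3156 = (-928 + 1/(3 + 4)) - 1*3156 = (-928 + 1/7) - 3156 = (-928 + ⅐) - 3156 = -6495/7 - 3156 = -28587/7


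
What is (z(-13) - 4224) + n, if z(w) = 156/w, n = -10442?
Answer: -14678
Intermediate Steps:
(z(-13) - 4224) + n = (156/(-13) - 4224) - 10442 = (156*(-1/13) - 4224) - 10442 = (-12 - 4224) - 10442 = -4236 - 10442 = -14678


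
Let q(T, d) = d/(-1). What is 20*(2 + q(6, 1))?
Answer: 20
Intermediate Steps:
q(T, d) = -d (q(T, d) = d*(-1) = -d)
20*(2 + q(6, 1)) = 20*(2 - 1*1) = 20*(2 - 1) = 20*1 = 20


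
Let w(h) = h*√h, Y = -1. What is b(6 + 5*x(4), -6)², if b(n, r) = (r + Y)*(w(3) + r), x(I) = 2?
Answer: 3087 - 1764*√3 ≈ 31.662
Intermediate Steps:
w(h) = h^(3/2)
b(n, r) = (-1 + r)*(r + 3*√3) (b(n, r) = (r - 1)*(3^(3/2) + r) = (-1 + r)*(3*√3 + r) = (-1 + r)*(r + 3*√3))
b(6 + 5*x(4), -6)² = ((-6)² - 1*(-6) - 3*√3 + 3*(-6)*√3)² = (36 + 6 - 3*√3 - 18*√3)² = (42 - 21*√3)²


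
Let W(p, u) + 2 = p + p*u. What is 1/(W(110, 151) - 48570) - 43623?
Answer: -1389479797/31852 ≈ -43623.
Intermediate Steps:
W(p, u) = -2 + p + p*u (W(p, u) = -2 + (p + p*u) = -2 + p + p*u)
1/(W(110, 151) - 48570) - 43623 = 1/((-2 + 110 + 110*151) - 48570) - 43623 = 1/((-2 + 110 + 16610) - 48570) - 43623 = 1/(16718 - 48570) - 43623 = 1/(-31852) - 43623 = -1/31852 - 43623 = -1389479797/31852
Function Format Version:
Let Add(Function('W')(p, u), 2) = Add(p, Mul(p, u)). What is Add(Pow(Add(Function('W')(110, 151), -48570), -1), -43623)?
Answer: Rational(-1389479797, 31852) ≈ -43623.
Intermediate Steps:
Function('W')(p, u) = Add(-2, p, Mul(p, u)) (Function('W')(p, u) = Add(-2, Add(p, Mul(p, u))) = Add(-2, p, Mul(p, u)))
Add(Pow(Add(Function('W')(110, 151), -48570), -1), -43623) = Add(Pow(Add(Add(-2, 110, Mul(110, 151)), -48570), -1), -43623) = Add(Pow(Add(Add(-2, 110, 16610), -48570), -1), -43623) = Add(Pow(Add(16718, -48570), -1), -43623) = Add(Pow(-31852, -1), -43623) = Add(Rational(-1, 31852), -43623) = Rational(-1389479797, 31852)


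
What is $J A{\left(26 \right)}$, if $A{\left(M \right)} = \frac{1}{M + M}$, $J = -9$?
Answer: $- \frac{9}{52} \approx -0.17308$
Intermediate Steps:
$A{\left(M \right)} = \frac{1}{2 M}$
$J A{\left(26 \right)} = - 9 \frac{1}{2 \cdot 26} = - 9 \cdot \frac{1}{2} \cdot \frac{1}{26} = \left(-9\right) \frac{1}{52} = - \frac{9}{52}$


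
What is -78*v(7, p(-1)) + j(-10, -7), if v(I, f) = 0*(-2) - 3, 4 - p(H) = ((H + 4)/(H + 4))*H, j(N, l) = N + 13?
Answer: 237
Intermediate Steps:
j(N, l) = 13 + N
p(H) = 4 - H (p(H) = 4 - (H + 4)/(H + 4)*H = 4 - (4 + H)/(4 + H)*H = 4 - H)
v(I, f) = -3 (v(I, f) = 0 - 3 = -3)
-78*v(7, p(-1)) + j(-10, -7) = -78*(-3) + (13 - 10) = 234 + 3 = 237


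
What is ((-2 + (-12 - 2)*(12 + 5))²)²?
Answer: 3317760000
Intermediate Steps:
((-2 + (-12 - 2)*(12 + 5))²)² = ((-2 - 14*17)²)² = ((-2 - 238)²)² = ((-240)²)² = 57600² = 3317760000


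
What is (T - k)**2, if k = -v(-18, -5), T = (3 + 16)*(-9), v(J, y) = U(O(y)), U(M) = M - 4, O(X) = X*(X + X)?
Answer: 15625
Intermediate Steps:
O(X) = 2*X**2 (O(X) = X*(2*X) = 2*X**2)
U(M) = -4 + M
v(J, y) = -4 + 2*y**2
T = -171 (T = 19*(-9) = -171)
k = -46 (k = -(-4 + 2*(-5)**2) = -(-4 + 2*25) = -(-4 + 50) = -1*46 = -46)
(T - k)**2 = (-171 - 1*(-46))**2 = (-171 + 46)**2 = (-125)**2 = 15625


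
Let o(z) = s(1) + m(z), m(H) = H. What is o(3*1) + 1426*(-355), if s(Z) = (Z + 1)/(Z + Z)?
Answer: -506226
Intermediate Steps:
s(Z) = (1 + Z)/(2*Z) (s(Z) = (1 + Z)/((2*Z)) = (1 + Z)*(1/(2*Z)) = (1 + Z)/(2*Z))
o(z) = 1 + z (o(z) = (½)*(1 + 1)/1 + z = (½)*1*2 + z = 1 + z)
o(3*1) + 1426*(-355) = (1 + 3*1) + 1426*(-355) = (1 + 3) - 506230 = 4 - 506230 = -506226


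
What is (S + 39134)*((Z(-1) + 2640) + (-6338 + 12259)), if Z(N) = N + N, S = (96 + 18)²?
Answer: 446180670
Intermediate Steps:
S = 12996 (S = 114² = 12996)
Z(N) = 2*N
(S + 39134)*((Z(-1) + 2640) + (-6338 + 12259)) = (12996 + 39134)*((2*(-1) + 2640) + (-6338 + 12259)) = 52130*((-2 + 2640) + 5921) = 52130*(2638 + 5921) = 52130*8559 = 446180670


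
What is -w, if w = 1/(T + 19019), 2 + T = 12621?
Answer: -1/31638 ≈ -3.1608e-5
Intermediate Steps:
T = 12619 (T = -2 + 12621 = 12619)
w = 1/31638 (w = 1/(12619 + 19019) = 1/31638 ≈ 3.1608e-5)
-w = -1*1/31638 = -1/31638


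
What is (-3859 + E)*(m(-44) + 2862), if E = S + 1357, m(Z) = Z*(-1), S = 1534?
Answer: -2813008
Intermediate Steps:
m(Z) = -Z
E = 2891 (E = 1534 + 1357 = 2891)
(-3859 + E)*(m(-44) + 2862) = (-3859 + 2891)*(-1*(-44) + 2862) = -968*(44 + 2862) = -968*2906 = -2813008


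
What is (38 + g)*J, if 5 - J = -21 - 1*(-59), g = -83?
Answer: 1485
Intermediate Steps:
J = -33 (J = 5 - (-21 - 1*(-59)) = 5 - (-21 + 59) = 5 - 1*38 = 5 - 38 = -33)
(38 + g)*J = (38 - 83)*(-33) = -45*(-33) = 1485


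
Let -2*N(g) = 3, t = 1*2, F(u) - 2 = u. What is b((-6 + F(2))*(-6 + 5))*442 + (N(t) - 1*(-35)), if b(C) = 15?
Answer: 13327/2 ≈ 6663.5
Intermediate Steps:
F(u) = 2 + u
t = 2
N(g) = -3/2 (N(g) = -½*3 = -3/2)
b((-6 + F(2))*(-6 + 5))*442 + (N(t) - 1*(-35)) = 15*442 + (-3/2 - 1*(-35)) = 6630 + (-3/2 + 35) = 6630 + 67/2 = 13327/2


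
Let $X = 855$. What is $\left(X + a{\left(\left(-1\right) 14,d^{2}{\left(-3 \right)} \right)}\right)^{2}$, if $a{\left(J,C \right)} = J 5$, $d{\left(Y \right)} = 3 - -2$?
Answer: $616225$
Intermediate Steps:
$d{\left(Y \right)} = 5$ ($d{\left(Y \right)} = 3 + 2 = 5$)
$a{\left(J,C \right)} = 5 J$
$\left(X + a{\left(\left(-1\right) 14,d^{2}{\left(-3 \right)} \right)}\right)^{2} = \left(855 + 5 \left(\left(-1\right) 14\right)\right)^{2} = \left(855 + 5 \left(-14\right)\right)^{2} = \left(855 - 70\right)^{2} = 785^{2} = 616225$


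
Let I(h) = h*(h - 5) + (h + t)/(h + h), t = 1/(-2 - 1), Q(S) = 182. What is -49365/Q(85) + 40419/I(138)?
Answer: -106304977143/395135650 ≈ -269.03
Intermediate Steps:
t = -1/3 (t = 1/(-3) = -1/3 ≈ -0.33333)
I(h) = h*(-5 + h) + (-1/3 + h)/(2*h) (I(h) = h*(h - 5) + (h - 1/3)/(h + h) = h*(-5 + h) + (-1/3 + h)/((2*h)) = h*(-5 + h) + (-1/3 + h)*(1/(2*h)) = h*(-5 + h) + (-1/3 + h)/(2*h))
-49365/Q(85) + 40419/I(138) = -49365/182 + 40419/(1/2 + 138**2 - 5*138 - 1/6/138) = -49365*1/182 + 40419/(1/2 + 19044 - 690 - 1/6*1/138) = -49365/182 + 40419/(1/2 + 19044 - 690 - 1/828) = -49365/182 + 40419/(15197525/828) = -49365/182 + 40419*(828/15197525) = -49365/182 + 33466932/15197525 = -106304977143/395135650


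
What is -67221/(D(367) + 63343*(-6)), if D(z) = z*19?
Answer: 67221/373085 ≈ 0.18018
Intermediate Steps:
D(z) = 19*z
-67221/(D(367) + 63343*(-6)) = -67221/(19*367 + 63343*(-6)) = -67221/(6973 - 380058) = -67221/(-373085) = -67221*(-1/373085) = 67221/373085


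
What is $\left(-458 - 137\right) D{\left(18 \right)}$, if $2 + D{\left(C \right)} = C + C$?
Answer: $-20230$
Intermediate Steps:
$D{\left(C \right)} = -2 + 2 C$ ($D{\left(C \right)} = -2 + \left(C + C\right) = -2 + 2 C$)
$\left(-458 - 137\right) D{\left(18 \right)} = \left(-458 - 137\right) \left(-2 + 2 \cdot 18\right) = - 595 \left(-2 + 36\right) = \left(-595\right) 34 = -20230$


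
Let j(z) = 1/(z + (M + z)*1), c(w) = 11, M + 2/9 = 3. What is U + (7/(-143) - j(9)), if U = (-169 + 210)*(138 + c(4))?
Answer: 14850743/2431 ≈ 6108.9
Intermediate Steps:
M = 25/9 (M = -2/9 + 3 = 25/9 ≈ 2.7778)
j(z) = 1/(25/9 + 2*z) (j(z) = 1/(z + (25/9 + z)*1) = 1/(z + (25/9 + z)) = 1/(25/9 + 2*z))
U = 6109 (U = (-169 + 210)*(138 + 11) = 41*149 = 6109)
U + (7/(-143) - j(9)) = 6109 + (7/(-143) - 9/(25 + 18*9)) = 6109 + (7*(-1/143) - 9/(25 + 162)) = 6109 + (-7/143 - 9/187) = 6109 - 236/2431 = 14850743/2431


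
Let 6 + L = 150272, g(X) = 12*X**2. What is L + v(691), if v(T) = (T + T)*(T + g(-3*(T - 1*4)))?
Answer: 70445310292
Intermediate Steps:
L = 150266 (L = -6 + 150272 = 150266)
v(T) = 2*T*(T + 12*(12 - 3*T)**2) (v(T) = (T + T)*(T + 12*(-3*(T - 1*4))**2) = (2*T)*(T + 12*(-3*(T - 4))**2) = (2*T)*(T + 12*(-3*(-4 + T))**2) = (2*T)*(T + 12*(12 - 3*T)**2) = 2*T*(T + 12*(12 - 3*T)**2))
L + v(691) = 150266 + 2*691*(691 + 108*(-4 + 691)**2) = 150266 + 2*691*(691 + 108*687**2) = 150266 + 2*691*(691 + 108*471969) = 150266 + 2*691*(691 + 50972652) = 150266 + 2*691*50973343 = 150266 + 70445160026 = 70445310292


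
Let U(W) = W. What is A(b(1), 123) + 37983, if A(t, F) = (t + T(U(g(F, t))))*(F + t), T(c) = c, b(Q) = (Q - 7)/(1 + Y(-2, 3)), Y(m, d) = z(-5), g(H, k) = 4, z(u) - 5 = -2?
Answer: 153147/4 ≈ 38287.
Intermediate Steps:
z(u) = 3 (z(u) = 5 - 2 = 3)
Y(m, d) = 3
b(Q) = -7/4 + Q/4 (b(Q) = (Q - 7)/(1 + 3) = (-7 + Q)/4 = (-7 + Q)*(¼) = -7/4 + Q/4)
A(t, F) = (4 + t)*(F + t) (A(t, F) = (t + 4)*(F + t) = (4 + t)*(F + t))
A(b(1), 123) + 37983 = ((-7/4 + (¼)*1)² + 4*123 + 4*(-7/4 + (¼)*1) + 123*(-7/4 + (¼)*1)) + 37983 = ((-7/4 + ¼)² + 492 + 4*(-7/4 + ¼) + 123*(-7/4 + ¼)) + 37983 = ((-3/2)² + 492 + 4*(-3/2) + 123*(-3/2)) + 37983 = (9/4 + 492 - 6 - 369/2) + 37983 = 1215/4 + 37983 = 153147/4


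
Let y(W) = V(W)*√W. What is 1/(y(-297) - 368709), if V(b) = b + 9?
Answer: I/(3*(-122903*I + 288*√33)) ≈ -2.7117e-6 + 3.6503e-8*I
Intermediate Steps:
V(b) = 9 + b
y(W) = √W*(9 + W) (y(W) = (9 + W)*√W = √W*(9 + W))
1/(y(-297) - 368709) = 1/(√(-297)*(9 - 297) - 368709) = 1/((3*I*√33)*(-288) - 368709) = 1/(-864*I*√33 - 368709) = 1/(-368709 - 864*I*√33)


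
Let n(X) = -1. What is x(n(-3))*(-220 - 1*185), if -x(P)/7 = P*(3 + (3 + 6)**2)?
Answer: -238140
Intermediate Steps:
x(P) = -588*P (x(P) = -7*P*(3 + (3 + 6)**2) = -7*P*(3 + 9**2) = -7*P*(3 + 81) = -7*P*84 = -588*P)
x(n(-3))*(-220 - 1*185) = (-588*(-1))*(-220 - 1*185) = 588*(-220 - 185) = 588*(-405) = -238140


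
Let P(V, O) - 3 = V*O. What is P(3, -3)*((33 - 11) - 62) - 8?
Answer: 232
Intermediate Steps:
P(V, O) = 3 + O*V (P(V, O) = 3 + V*O = 3 + O*V)
P(3, -3)*((33 - 11) - 62) - 8 = (3 - 3*3)*((33 - 11) - 62) - 8 = (3 - 9)*(22 - 62) - 8 = -6*(-40) - 8 = 240 - 8 = 232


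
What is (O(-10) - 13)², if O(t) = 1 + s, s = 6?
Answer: 36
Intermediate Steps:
O(t) = 7 (O(t) = 1 + 6 = 7)
(O(-10) - 13)² = (7 - 13)² = (-6)² = 36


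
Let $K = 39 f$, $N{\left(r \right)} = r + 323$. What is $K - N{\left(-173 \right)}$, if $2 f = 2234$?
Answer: $43413$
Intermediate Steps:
$f = 1117$ ($f = \frac{1}{2} \cdot 2234 = 1117$)
$N{\left(r \right)} = 323 + r$
$K = 43563$ ($K = 39 \cdot 1117 = 43563$)
$K - N{\left(-173 \right)} = 43563 - \left(323 - 173\right) = 43563 - 150 = 43413$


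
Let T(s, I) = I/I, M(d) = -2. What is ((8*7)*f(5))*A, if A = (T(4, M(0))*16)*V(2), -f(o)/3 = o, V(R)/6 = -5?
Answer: 403200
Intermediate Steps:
V(R) = -30 (V(R) = 6*(-5) = -30)
f(o) = -3*o
T(s, I) = 1
A = -480 (A = (1*16)*(-30) = 16*(-30) = -480)
((8*7)*f(5))*A = ((8*7)*(-3*5))*(-480) = (56*(-15))*(-480) = -840*(-480) = 403200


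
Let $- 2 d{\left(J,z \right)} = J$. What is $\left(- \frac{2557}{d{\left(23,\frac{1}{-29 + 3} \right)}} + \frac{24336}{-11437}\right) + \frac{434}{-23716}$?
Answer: $\frac{98123723879}{445608394} \approx 220.2$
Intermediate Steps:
$d{\left(J,z \right)} = - \frac{J}{2}$
$\left(- \frac{2557}{d{\left(23,\frac{1}{-29 + 3} \right)}} + \frac{24336}{-11437}\right) + \frac{434}{-23716} = \left(- \frac{2557}{\left(- \frac{1}{2}\right) 23} + \frac{24336}{-11437}\right) + \frac{434}{-23716} = \left(- \frac{2557}{- \frac{23}{2}} + 24336 \left(- \frac{1}{11437}\right)\right) + 434 \left(- \frac{1}{23716}\right) = \left(\left(-2557\right) \left(- \frac{2}{23}\right) - \frac{24336}{11437}\right) - \frac{31}{1694} = \left(\frac{5114}{23} - \frac{24336}{11437}\right) - \frac{31}{1694} = \frac{57929090}{263051} - \frac{31}{1694} = \frac{98123723879}{445608394}$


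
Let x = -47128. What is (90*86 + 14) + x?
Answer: -39374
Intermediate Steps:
(90*86 + 14) + x = (90*86 + 14) - 47128 = (7740 + 14) - 47128 = 7754 - 47128 = -39374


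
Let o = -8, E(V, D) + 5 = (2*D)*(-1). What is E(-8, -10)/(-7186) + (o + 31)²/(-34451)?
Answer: -4318159/247564886 ≈ -0.017443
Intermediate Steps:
E(V, D) = -5 - 2*D (E(V, D) = -5 + (2*D)*(-1) = -5 - 2*D)
E(-8, -10)/(-7186) + (o + 31)²/(-34451) = (-5 - 2*(-10))/(-7186) + (-8 + 31)²/(-34451) = (-5 + 20)*(-1/7186) + 23²*(-1/34451) = 15*(-1/7186) + 529*(-1/34451) = -15/7186 - 529/34451 = -4318159/247564886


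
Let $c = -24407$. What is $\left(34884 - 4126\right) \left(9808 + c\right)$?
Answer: $-449036042$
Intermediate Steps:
$\left(34884 - 4126\right) \left(9808 + c\right) = \left(34884 - 4126\right) \left(9808 - 24407\right) = 30758 \left(-14599\right) = -449036042$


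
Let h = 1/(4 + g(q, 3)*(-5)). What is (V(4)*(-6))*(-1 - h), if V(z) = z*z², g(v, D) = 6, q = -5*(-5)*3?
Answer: 4800/13 ≈ 369.23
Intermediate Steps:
q = 75 (q = 25*3 = 75)
V(z) = z³
h = -1/26 (h = 1/(4 + 6*(-5)) = 1/(4 - 30) = 1/(-26) = -1/26 ≈ -0.038462)
(V(4)*(-6))*(-1 - h) = (4³*(-6))*(-1 - 1*(-1/26)) = (64*(-6))*(-1 + 1/26) = -384*(-25/26) = 4800/13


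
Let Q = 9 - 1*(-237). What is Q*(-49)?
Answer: -12054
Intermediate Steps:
Q = 246 (Q = 9 + 237 = 246)
Q*(-49) = 246*(-49) = -12054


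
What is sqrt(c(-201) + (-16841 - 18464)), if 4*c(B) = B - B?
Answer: I*sqrt(35305) ≈ 187.9*I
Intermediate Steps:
c(B) = 0 (c(B) = (B - B)/4 = (1/4)*0 = 0)
sqrt(c(-201) + (-16841 - 18464)) = sqrt(0 + (-16841 - 18464)) = sqrt(0 - 35305) = sqrt(-35305) = I*sqrt(35305)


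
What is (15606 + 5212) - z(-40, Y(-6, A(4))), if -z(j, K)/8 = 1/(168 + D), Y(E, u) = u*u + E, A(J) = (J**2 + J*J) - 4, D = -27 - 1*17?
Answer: 645360/31 ≈ 20818.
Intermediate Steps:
D = -44 (D = -27 - 17 = -44)
A(J) = -4 + 2*J**2 (A(J) = (J**2 + J**2) - 4 = 2*J**2 - 4 = -4 + 2*J**2)
Y(E, u) = E + u**2 (Y(E, u) = u**2 + E = E + u**2)
z(j, K) = -2/31 (z(j, K) = -8/(168 - 44) = -8/124 = -8*1/124 = -2/31)
(15606 + 5212) - z(-40, Y(-6, A(4))) = (15606 + 5212) - 1*(-2/31) = 20818 + 2/31 = 645360/31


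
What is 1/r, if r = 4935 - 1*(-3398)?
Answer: 1/8333 ≈ 0.00012000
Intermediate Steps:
r = 8333 (r = 4935 + 3398 = 8333)
1/r = 1/8333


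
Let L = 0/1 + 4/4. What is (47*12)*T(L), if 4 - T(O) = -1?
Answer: 2820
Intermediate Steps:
L = 1 (L = 0*1 + 4*(¼) = 0 + 1 = 1)
T(O) = 5 (T(O) = 4 - 1*(-1) = 4 + 1 = 5)
(47*12)*T(L) = (47*12)*5 = 564*5 = 2820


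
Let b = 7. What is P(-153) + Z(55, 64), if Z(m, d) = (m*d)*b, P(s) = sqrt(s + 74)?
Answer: 24640 + I*sqrt(79) ≈ 24640.0 + 8.8882*I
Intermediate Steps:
P(s) = sqrt(74 + s)
Z(m, d) = 7*d*m (Z(m, d) = (m*d)*7 = (d*m)*7 = 7*d*m)
P(-153) + Z(55, 64) = sqrt(74 - 153) + 7*64*55 = sqrt(-79) + 24640 = I*sqrt(79) + 24640 = 24640 + I*sqrt(79)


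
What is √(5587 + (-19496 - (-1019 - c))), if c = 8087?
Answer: I*√4803 ≈ 69.304*I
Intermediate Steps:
√(5587 + (-19496 - (-1019 - c))) = √(5587 + (-19496 - (-1019 - 1*8087))) = √(5587 + (-19496 - (-1019 - 8087))) = √(5587 + (-19496 - 1*(-9106))) = √(5587 + (-19496 + 9106)) = √(5587 - 10390) = √(-4803) = I*√4803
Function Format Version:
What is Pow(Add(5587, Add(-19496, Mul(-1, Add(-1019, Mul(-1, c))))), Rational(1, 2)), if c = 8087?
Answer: Mul(I, Pow(4803, Rational(1, 2))) ≈ Mul(69.304, I)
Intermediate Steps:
Pow(Add(5587, Add(-19496, Mul(-1, Add(-1019, Mul(-1, c))))), Rational(1, 2)) = Pow(Add(5587, Add(-19496, Mul(-1, Add(-1019, Mul(-1, 8087))))), Rational(1, 2)) = Pow(Add(5587, Add(-19496, Mul(-1, Add(-1019, -8087)))), Rational(1, 2)) = Pow(Add(5587, Add(-19496, Mul(-1, -9106))), Rational(1, 2)) = Pow(Add(5587, Add(-19496, 9106)), Rational(1, 2)) = Pow(Add(5587, -10390), Rational(1, 2)) = Pow(-4803, Rational(1, 2)) = Mul(I, Pow(4803, Rational(1, 2)))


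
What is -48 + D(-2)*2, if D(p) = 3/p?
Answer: -51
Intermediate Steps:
-48 + D(-2)*2 = -48 + (3/(-2))*2 = -48 + (3*(-½))*2 = -48 - 3/2*2 = -48 - 3 = -51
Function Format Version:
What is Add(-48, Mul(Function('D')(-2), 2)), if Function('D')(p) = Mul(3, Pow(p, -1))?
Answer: -51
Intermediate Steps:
Add(-48, Mul(Function('D')(-2), 2)) = Add(-48, Mul(Mul(3, Pow(-2, -1)), 2)) = Add(-48, Mul(Mul(3, Rational(-1, 2)), 2)) = Add(-48, Mul(Rational(-3, 2), 2)) = Add(-48, -3) = -51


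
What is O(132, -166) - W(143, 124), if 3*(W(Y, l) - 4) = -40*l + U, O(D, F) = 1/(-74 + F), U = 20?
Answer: 131413/80 ≈ 1642.7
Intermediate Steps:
W(Y, l) = 32/3 - 40*l/3 (W(Y, l) = 4 + (-40*l + 20)/3 = 4 + (20 - 40*l)/3 = 4 + (20/3 - 40*l/3) = 32/3 - 40*l/3)
O(132, -166) - W(143, 124) = 1/(-74 - 166) - (32/3 - 40/3*124) = 1/(-240) - (32/3 - 4960/3) = -1/240 - 1*(-4928/3) = -1/240 + 4928/3 = 131413/80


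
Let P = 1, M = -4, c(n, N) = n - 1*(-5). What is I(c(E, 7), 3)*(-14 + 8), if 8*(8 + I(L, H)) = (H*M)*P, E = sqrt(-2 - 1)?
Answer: 57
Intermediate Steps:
E = I*sqrt(3) (E = sqrt(-3) = I*sqrt(3) ≈ 1.732*I)
c(n, N) = 5 + n (c(n, N) = n + 5 = 5 + n)
I(L, H) = -8 - H/2 (I(L, H) = -8 + ((H*(-4))*1)/8 = -8 + (-4*H*1)/8 = -8 + (-4*H)/8 = -8 - H/2)
I(c(E, 7), 3)*(-14 + 8) = (-8 - 1/2*3)*(-14 + 8) = (-8 - 3/2)*(-6) = -19/2*(-6) = 57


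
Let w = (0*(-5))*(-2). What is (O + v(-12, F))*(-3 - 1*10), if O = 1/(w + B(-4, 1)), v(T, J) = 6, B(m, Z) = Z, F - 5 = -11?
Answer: -91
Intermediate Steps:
F = -6 (F = 5 - 11 = -6)
w = 0 (w = 0*(-2) = 0)
O = 1 (O = 1/(0 + 1) = 1/1 = 1)
(O + v(-12, F))*(-3 - 1*10) = (1 + 6)*(-3 - 1*10) = 7*(-3 - 10) = 7*(-13) = -91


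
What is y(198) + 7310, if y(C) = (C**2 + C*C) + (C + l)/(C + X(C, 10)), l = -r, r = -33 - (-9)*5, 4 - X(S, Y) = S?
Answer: 171529/2 ≈ 85765.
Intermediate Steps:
X(S, Y) = 4 - S
r = 12 (r = -33 - 1*(-45) = -33 + 45 = 12)
l = -12 (l = -1*12 = -12)
y(C) = -3 + 2*C**2 + C/4 (y(C) = (C**2 + C*C) + (C - 12)/(C + (4 - C)) = (C**2 + C**2) + (-12 + C)/4 = 2*C**2 + (-12 + C)*(1/4) = 2*C**2 + (-3 + C/4) = -3 + 2*C**2 + C/4)
y(198) + 7310 = (-3 + 2*198**2 + (1/4)*198) + 7310 = (-3 + 2*39204 + 99/2) + 7310 = (-3 + 78408 + 99/2) + 7310 = 156909/2 + 7310 = 171529/2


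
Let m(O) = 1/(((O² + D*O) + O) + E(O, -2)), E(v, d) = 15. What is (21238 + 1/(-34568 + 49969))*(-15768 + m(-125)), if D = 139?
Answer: -3197649470523053/9548620 ≈ -3.3488e+8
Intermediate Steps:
m(O) = 1/(15 + O² + 140*O) (m(O) = 1/(((O² + 139*O) + O) + 15) = 1/((O² + 140*O) + 15) = 1/(15 + O² + 140*O))
(21238 + 1/(-34568 + 49969))*(-15768 + m(-125)) = (21238 + 1/(-34568 + 49969))*(-15768 + 1/(15 + (-125)² + 140*(-125))) = (21238 + 1/15401)*(-15768 + 1/(15 + 15625 - 17500)) = (21238 + 1/15401)*(-15768 + 1/(-1860)) = 327086439*(-15768 - 1/1860)/15401 = (327086439/15401)*(-29328481/1860) = -3197649470523053/9548620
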